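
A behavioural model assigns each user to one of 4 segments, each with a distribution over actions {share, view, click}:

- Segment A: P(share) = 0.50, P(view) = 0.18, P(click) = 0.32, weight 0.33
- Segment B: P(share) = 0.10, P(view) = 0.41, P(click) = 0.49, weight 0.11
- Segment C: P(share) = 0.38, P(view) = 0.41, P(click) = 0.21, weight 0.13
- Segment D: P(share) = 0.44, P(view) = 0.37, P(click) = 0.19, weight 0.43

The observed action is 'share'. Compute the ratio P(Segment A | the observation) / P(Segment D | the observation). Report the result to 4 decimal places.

The posterior odds equal the prior odds times the likelihood ratio: (w_i/w_j)·(f_i(x)/f_j(x)).
Component likelihoods at x = 'share':
  f_A = 0.5
  f_B = 0.1
  f_C = 0.38
  f_D = 0.44
Posterior odds = (w_A·f_A) / (w_D·f_D) = (0.33·0.5) / (0.43·0.44) = 0.165 / 0.1892 ≈ 0.8721

0.8721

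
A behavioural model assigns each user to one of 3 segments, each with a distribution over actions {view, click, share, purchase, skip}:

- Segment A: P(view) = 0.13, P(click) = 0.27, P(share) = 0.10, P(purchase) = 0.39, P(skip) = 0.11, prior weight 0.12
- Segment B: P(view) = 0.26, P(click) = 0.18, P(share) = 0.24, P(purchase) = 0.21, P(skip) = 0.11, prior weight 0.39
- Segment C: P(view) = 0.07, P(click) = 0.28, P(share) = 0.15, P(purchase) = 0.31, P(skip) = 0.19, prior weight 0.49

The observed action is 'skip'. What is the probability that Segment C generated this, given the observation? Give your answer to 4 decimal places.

Apply Bayes' rule: the posterior for each component is proportional to its prior times its likelihood at x.
Categorical probabilities:
  p_A = 0.11
  p_B = 0.11
  p_C = 0.19
Weight by the priors:
  π_A·p_A = 0.12 × 0.11 = 0.0132
  π_B·p_B = 0.39 × 0.11 = 0.0429
  π_C·p_C = 0.49 × 0.19 = 0.0931
Normaliser: 0.0132 + 0.0429 + 0.0931 = 0.1492
Responsibility of Segment C: 0.0931 / 0.1492 ≈ 0.6240

0.6240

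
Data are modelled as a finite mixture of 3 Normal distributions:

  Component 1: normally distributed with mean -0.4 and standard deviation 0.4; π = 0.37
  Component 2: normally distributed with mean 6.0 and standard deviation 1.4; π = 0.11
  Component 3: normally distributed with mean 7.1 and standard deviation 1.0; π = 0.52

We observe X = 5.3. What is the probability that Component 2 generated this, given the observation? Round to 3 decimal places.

The responsibility of component k is π_k f_k(x) divided by Σ_j π_j f_j(x).
Evaluate each component's likelihood at the observed value:
  p_1 = 8.02395e-45
  p_2 = 0.251475
  p_3 = 0.0789502
Unnormalised posteriors:
  π_1·p_1 = 0.37 × 8.02395e-45 = 2.96886e-45
  π_2·p_2 = 0.11 × 0.251475 = 0.0276623
  π_3·p_3 = 0.52 × 0.0789502 = 0.0410541
Marginal: 2.96886e-45 + 0.0276623 + 0.0410541 = 0.0687164
So the posterior for Component 2 is 0.0276623 / 0.0687164 ≈ 0.403.

0.403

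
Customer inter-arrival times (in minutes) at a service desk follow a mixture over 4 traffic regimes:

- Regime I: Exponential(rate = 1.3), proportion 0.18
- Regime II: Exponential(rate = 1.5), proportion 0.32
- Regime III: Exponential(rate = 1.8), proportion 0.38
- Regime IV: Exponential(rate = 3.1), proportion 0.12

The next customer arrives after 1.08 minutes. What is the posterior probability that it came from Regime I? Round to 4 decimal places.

0.2182

By Bayes' theorem, P(k | x) = P(Z=k) f_k(x) / Σ_j P(Z=j) f_j(x).
Exponential densities:
  p_I = 1.3·e^(−1.3·1.08) = 1.3·e^(−1.4040) = 0.319296
  p_II = 1.5·e^(−1.5·1.08) = 1.5·e^(−1.6200) = 0.296848
  p_III = 1.8·e^(−1.8·1.08) = 1.8·e^(−1.9440) = 0.257635
  p_IV = 3.1·e^(−3.1·1.08) = 3.1·e^(−3.3480) = 0.108979
Unnormalised posteriors:
  P(Z=I)·p_I = 0.18 × 0.319296 = 0.0574733
  P(Z=II)·p_II = 0.32 × 0.296848 = 0.0949914
  P(Z=III)·p_III = 0.38 × 0.257635 = 0.0979011
  P(Z=IV)·p_IV = 0.12 × 0.108979 = 0.0130775
Evidence: 0.0574733 + 0.0949914 + 0.0979011 + 0.0130775 = 0.263443
Responsibility of Regime I: 0.0574733 / 0.263443 ≈ 0.2182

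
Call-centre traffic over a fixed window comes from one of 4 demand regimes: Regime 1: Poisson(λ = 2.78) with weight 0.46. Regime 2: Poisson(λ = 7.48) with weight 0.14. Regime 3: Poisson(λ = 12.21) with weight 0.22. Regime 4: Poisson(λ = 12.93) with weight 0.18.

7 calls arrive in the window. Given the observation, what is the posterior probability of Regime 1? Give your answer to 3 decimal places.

Posterior ∝ prior × likelihood, so P(k | x) ∝ P(Z=k) f_k(x); normalise over all components.
Poisson probabilities:
  f_1 = e^(−2.78)·2.78^7/7! = 0.0157959
  f_2 = e^(−7.48)·7.48^7/7! = 0.146676
  f_3 = e^(−12.21)·12.21^7/7! = 0.0399801
  f_4 = e^(−12.93)·12.93^7/7! = 0.0290624
Prior × likelihood for each component:
  P(Z=1)·f_1 = 0.46 × 0.0157959 = 0.00726611
  P(Z=2)·f_2 = 0.14 × 0.146676 = 0.0205346
  P(Z=3)·f_3 = 0.22 × 0.0399801 = 0.00879561
  P(Z=4)·f_4 = 0.18 × 0.0290624 = 0.00523123
Normaliser: 0.00726611 + 0.0205346 + 0.00879561 + 0.00523123 = 0.0418275
Responsibility of Regime 1: 0.00726611 / 0.0418275 ≈ 0.174

0.174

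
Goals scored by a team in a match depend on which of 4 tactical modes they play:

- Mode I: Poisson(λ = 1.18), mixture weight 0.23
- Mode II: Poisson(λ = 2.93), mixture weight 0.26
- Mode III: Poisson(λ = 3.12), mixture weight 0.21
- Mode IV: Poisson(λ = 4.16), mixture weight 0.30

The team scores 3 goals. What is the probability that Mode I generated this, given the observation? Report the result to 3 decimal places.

0.107

P(component k | x) = π_k·f_k(x) / marginal(x), where marginal(x) = Σ_j π_j·f_j(x).
Evaluate each component's likelihood at the observed value:
  f_I = e^(−1.18)·1.18^3/3! = 0.0841448
  f_II = e^(−2.93)·2.93^3/3! = 0.223856
  f_III = e^(−3.12)·3.12^3/3! = 0.223519
  f_IV = e^(−4.16)·4.16^3/3! = 0.187268
Unnormalised posteriors:
  π_I·f_I = 0.23 × 0.0841448 = 0.0193533
  π_II·f_II = 0.26 × 0.223856 = 0.0582026
  π_III·f_III = 0.21 × 0.223519 = 0.0469389
  π_IV·f_IV = 0.30 × 0.187268 = 0.0561804
Sum: 0.0193533 + 0.0582026 + 0.0469389 + 0.0561804 = 0.180675
So the posterior for Mode I is 0.0193533 / 0.180675 ≈ 0.107.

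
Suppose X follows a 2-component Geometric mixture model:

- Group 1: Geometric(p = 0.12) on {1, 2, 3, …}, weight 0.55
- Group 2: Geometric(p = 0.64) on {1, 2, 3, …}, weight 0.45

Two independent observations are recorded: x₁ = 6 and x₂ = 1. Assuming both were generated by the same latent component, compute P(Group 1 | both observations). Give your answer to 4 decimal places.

0.7895

P(component k | x) = π_k·f_k(x) / marginal(x), where marginal(x) = Σ_j π_j·f_j(x).
Since both observations come from the same component, the likelihood for component k is f_k(x₁)·f_k(x₂).
  p_1 = [0.0633278] × [0.12] = 0.00759934
  p_2 = [0.00386984] × [0.64] = 0.00247669
Multiply by the mixture weights:
  π_1·p_1 = 0.55 × 0.00759934 = 0.00417964
  π_2·p_2 = 0.45 × 0.00247669 = 0.00111451
Denominator: 0.00417964 + 0.00111451 = 0.00529415
P(Group 1 | x₁,x₂) ≈ 0.7895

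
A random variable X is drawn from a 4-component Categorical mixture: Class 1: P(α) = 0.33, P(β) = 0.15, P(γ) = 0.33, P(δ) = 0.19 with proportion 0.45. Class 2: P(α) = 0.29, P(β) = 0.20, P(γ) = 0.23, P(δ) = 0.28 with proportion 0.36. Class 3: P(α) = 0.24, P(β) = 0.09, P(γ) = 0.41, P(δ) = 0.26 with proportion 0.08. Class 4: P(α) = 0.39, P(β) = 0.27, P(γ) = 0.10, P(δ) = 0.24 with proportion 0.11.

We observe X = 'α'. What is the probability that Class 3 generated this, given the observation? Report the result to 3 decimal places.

By Bayes' theorem, P(k | x) = π_k f_k(x) / Σ_j π_j f_j(x).
Component likelihoods at x = 'α':
  p_1 = P(α | comp) = 0.33
  p_2 = P(α | comp) = 0.29
  p_3 = P(α | comp) = 0.24
  p_4 = P(α | comp) = 0.39
Unnormalised posteriors:
  π_1·p_1 = 0.45 × 0.33 = 0.1485
  π_2·p_2 = 0.36 × 0.29 = 0.1044
  π_3·p_3 = 0.08 × 0.24 = 0.0192
  π_4·p_4 = 0.11 × 0.39 = 0.0429
Evidence: 0.1485 + 0.1044 + 0.0192 + 0.0429 = 0.315
P(Class 3 | x) ≈ 0.061

0.061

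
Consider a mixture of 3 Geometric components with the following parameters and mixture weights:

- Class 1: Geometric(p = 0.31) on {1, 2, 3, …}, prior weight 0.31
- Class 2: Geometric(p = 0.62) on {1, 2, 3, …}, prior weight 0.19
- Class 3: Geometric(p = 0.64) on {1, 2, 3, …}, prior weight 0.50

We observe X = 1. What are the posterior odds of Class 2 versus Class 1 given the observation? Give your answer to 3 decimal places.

Only the two components matter; the odds are (π_i f_i(x)) / (π_j f_j(x)).
Geometric probabilities:
  L_1 = 0.31
  L_2 = 0.62
  L_3 = 0.64
Posterior odds = (π_2·L_2) / (π_1·L_1) = (0.19·0.62) / (0.31·0.31) = 0.1178 / 0.0961 ≈ 1.226

1.226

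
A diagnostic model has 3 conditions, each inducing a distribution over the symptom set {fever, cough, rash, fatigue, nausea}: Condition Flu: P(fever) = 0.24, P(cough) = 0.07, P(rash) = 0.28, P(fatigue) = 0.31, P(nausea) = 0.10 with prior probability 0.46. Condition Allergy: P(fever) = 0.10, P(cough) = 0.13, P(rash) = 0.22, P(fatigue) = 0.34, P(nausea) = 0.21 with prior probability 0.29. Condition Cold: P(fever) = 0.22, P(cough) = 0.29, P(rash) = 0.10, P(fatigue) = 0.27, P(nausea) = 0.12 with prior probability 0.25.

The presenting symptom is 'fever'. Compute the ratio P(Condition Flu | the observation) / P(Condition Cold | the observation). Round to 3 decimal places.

2.007

Only the two components matter; the odds are (π_i f_i(x)) / (π_j f_j(x)).
Evaluate each component's likelihood at the observed value:
  p_Flu = P(fever | comp) = 0.24
  p_Allergy = P(fever | comp) = 0.10
  p_Cold = P(fever | comp) = 0.22
Posterior odds = (π_Flu·p_Flu) / (π_Cold·p_Cold) = (0.46·0.24) / (0.25·0.22) = 0.1104 / 0.055 ≈ 2.007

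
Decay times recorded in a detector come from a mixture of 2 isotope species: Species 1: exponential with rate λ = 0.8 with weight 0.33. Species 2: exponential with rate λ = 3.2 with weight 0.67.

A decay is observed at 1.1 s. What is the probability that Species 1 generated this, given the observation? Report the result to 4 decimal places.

Apply Bayes' rule: the posterior for each component is proportional to its prior times its likelihood at x.
Exponential densities:
  f_1 = 0.331826
  f_2 = 0.0947182
Weight by the priors:
  w_1·f_1 = 0.33 × 0.331826 = 0.109503
  w_2·f_2 = 0.67 × 0.0947182 = 0.0634612
Marginal: 0.109503 + 0.0634612 = 0.172964
Responsibility of Species 1: 0.109503 / 0.172964 ≈ 0.6331

0.6331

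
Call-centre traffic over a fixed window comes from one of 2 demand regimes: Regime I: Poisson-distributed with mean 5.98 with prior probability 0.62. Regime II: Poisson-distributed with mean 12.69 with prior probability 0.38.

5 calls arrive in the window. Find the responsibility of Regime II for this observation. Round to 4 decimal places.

Posterior ∝ prior × likelihood, so P(k | x) ∝ w_k f_k(x); normalise over all components.
Evaluate each component's likelihood at the observed value:
  p_I = 0.161155
  p_II = 0.00845142
Weight by the priors:
  w_I·p_I = 0.62 × 0.161155 = 0.0999161
  w_II·p_II = 0.38 × 0.00845142 = 0.00321154
Denominator: 0.0999161 + 0.00321154 = 0.103128
Responsibility of Regime II: 0.00321154 / 0.103128 ≈ 0.0311

0.0311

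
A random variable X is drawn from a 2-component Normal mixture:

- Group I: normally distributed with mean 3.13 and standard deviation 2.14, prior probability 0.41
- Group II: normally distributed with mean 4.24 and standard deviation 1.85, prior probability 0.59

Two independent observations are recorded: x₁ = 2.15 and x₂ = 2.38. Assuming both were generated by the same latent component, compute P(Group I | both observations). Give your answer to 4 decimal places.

0.5798

By Bayes' theorem, P(k | x) = w_k f_k(x) / Σ_j w_j f_j(x).
Since both observations come from the same component, the likelihood for component k is f_k(x₁)·f_k(x₂).
  p_I = [0.167864] × [0.175317] = 0.0294295
  p_II = [0.113919] × [0.130088] = 0.0148195
Prior × likelihood for each component:
  w_I·p_I = 0.41 × 0.0294295 = 0.0120661
  w_II·p_II = 0.59 × 0.0148195 = 0.00874349
Sum: 0.0120661 + 0.00874349 = 0.0208096
P(Group I | x) ≈ 0.5798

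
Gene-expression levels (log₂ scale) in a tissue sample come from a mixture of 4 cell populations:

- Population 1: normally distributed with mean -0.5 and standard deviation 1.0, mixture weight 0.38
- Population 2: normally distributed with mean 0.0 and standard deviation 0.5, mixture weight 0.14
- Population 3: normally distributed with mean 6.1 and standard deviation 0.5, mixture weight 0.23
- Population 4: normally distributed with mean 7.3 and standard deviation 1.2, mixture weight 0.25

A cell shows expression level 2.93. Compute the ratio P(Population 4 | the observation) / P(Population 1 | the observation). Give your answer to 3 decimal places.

Since P(k|x) ∝ π_k f_k(x), the posterior odds are π_i f_i(x) / (π_j f_j(x)).
Normal densities:
  p_1 = (1/(1.0·√(2π)))·exp(−(2.93−-0.5)²/(2·1.0²)) = 0.398942·exp(-5.88245) = 0.00111223
  p_2 = (1/(0.5·√(2π)))·exp(−(2.93−0.0)²/(2·0.5²)) = 0.797885·exp(-17.16980) = 2.78734e-08
  p_3 = (1/(0.5·√(2π)))·exp(−(2.93−6.1)²/(2·0.5²)) = 0.797885·exp(-20.09780) = 1.49134e-09
  p_4 = (1/(1.2·√(2π)))·exp(−(2.93−7.3)²/(2·1.2²)) = 0.332452·exp(-6.63087) = 0.00043851
Posterior odds = (π_4·p_4) / (π_1·p_1) = (0.25·0.00043851) / (0.38·0.00111223) = 0.000109627 / 0.000422647 ≈ 0.259

0.259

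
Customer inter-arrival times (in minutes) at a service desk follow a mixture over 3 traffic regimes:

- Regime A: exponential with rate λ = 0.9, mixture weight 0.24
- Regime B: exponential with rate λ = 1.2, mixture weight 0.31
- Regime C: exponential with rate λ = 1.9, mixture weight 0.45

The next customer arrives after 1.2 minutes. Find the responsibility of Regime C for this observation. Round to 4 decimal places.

0.3513

Posterior ∝ prior × likelihood, so P(k | x) ∝ π_k f_k(x); normalise over all components.
Exponential densities:
  L_A = 0.9·e^(−0.9·1.2) = 0.9·e^(−1.0800) = 0.305636
  L_B = 1.2·e^(−1.2·1.2) = 1.2·e^(−1.4400) = 0.284313
  L_C = 1.9·e^(−1.9·1.2) = 1.9·e^(−2.2800) = 0.19434
Multiply by the mixture weights:
  π_A·L_A = 0.24 × 0.305636 = 0.0733526
  π_B·L_B = 0.31 × 0.284313 = 0.0881371
  π_C·L_C = 0.45 × 0.19434 = 0.087453
Normaliser: 0.0733526 + 0.0881371 + 0.087453 = 0.248943
So the posterior for Regime C is 0.087453 / 0.248943 ≈ 0.3513.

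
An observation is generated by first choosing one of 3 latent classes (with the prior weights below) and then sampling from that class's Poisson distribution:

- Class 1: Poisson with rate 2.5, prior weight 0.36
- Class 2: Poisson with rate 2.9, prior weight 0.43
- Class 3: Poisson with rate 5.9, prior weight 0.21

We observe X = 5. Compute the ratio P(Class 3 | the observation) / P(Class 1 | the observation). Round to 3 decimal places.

1.425

Only the two components matter; the odds are (π_i f_i(x)) / (π_j f_j(x)).
Evaluate each component's likelihood at the observed value:
  L_1 = e^(−2.5)·2.5^5/5! = 0.0668009
  L_2 = e^(−2.9)·2.9^5/5! = 0.0940491
  L_3 = e^(−5.9)·5.9^5/5! = 0.163208
Posterior odds = (π_3·L_3) / (π_1·L_1) = (0.21·0.163208) / (0.36·0.0668009) = 0.0342737 / 0.0240483 ≈ 1.425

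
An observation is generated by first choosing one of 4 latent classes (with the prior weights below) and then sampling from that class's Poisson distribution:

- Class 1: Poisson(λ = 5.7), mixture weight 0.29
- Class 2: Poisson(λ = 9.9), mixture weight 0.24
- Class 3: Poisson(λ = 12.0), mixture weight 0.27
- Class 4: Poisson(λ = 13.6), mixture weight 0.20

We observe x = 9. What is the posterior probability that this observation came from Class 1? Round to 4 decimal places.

0.2077

P(component k | x) = π_k·f_k(x) / marginal(x), where marginal(x) = Σ_j π_j·f_j(x).
Component likelihoods at x = 9:
  p_1 = 0.0585642
  p_2 = 0.12631
  p_3 = 0.0873644
  p_4 = 0.0544104
Weight by the priors:
  π_1·p_1 = 0.29 × 0.0585642 = 0.0169836
  π_2·p_2 = 0.24 × 0.12631 = 0.0303144
  π_3·p_3 = 0.27 × 0.0873644 = 0.0235884
  π_4·p_4 = 0.20 × 0.0544104 = 0.0108821
Normaliser: 0.0169836 + 0.0303144 + 0.0235884 + 0.0108821 = 0.0817685
Responsibility of Class 1: 0.0169836 / 0.0817685 ≈ 0.2077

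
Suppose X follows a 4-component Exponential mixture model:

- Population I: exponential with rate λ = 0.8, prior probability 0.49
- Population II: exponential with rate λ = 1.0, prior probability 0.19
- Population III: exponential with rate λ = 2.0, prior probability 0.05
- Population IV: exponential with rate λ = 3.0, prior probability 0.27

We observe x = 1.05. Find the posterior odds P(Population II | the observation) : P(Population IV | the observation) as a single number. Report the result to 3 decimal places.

1.916

Only the two components matter; the odds are (P(Z=i) f_i(x)) / (P(Z=j) f_j(x)).
Exponential densities:
  f_I = 0.8·e^(−0.8·1.05) = 0.8·e^(−0.8400) = 0.345368
  f_II = 1.0·e^(−1.0·1.05) = 1.0·e^(−1.0500) = 0.349938
  f_III = 2.0·e^(−2.0·1.05) = 2.0·e^(−2.1000) = 0.244913
  f_IV = 3.0·e^(−3.0·1.05) = 3.0·e^(−3.1500) = 0.128556
0.0664882 / 0.0347102 ≈ 1.916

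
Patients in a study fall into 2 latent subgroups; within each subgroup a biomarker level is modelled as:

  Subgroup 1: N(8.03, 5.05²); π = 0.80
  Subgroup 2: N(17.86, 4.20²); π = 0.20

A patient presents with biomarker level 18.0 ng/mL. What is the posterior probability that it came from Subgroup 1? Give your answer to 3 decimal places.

By Bayes' theorem, P(k | x) = π_k f_k(x) / Σ_j π_j f_j(x).
Evaluate each component's likelihood at the observed value:
  L_1 = (1/(5.05·√(2π)))·exp(−(18.0−8.03)²/(2·5.05²)) = 0.078998·exp(-1.94885) = 0.0112524
  L_2 = (1/(4.20·√(2π)))·exp(−(18.0−17.86)²/(2·4.20²)) = 0.094986·exp(-0.00056) = 0.0949335
Unnormalised posteriors:
  π_1·L_1 = 0.80 × 0.0112524 = 0.00900193
  π_2·L_2 = 0.20 × 0.0949335 = 0.0189867
Marginal: 0.00900193 + 0.0189867 = 0.0279886
P(Subgroup 1 | 18.0 ng/mL) = 0.00900193 / 0.0279886 ≈ 0.322

0.322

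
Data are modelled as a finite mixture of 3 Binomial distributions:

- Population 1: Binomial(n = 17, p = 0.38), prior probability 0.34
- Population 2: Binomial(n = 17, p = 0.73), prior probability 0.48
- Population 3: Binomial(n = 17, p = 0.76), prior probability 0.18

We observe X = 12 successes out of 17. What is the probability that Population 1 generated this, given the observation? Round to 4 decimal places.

By Bayes' theorem, P(k | x) = w_k f_k(x) / Σ_j w_j f_j(x).
Component likelihoods at x = 12 successes out of 17:
  p_1 = C(17,12)·0.38^12·0.62^5 = 6188·9.06574e-06·0.0916133 = 0.00513939
  p_2 = C(17,12)·0.73^12·0.27^5 = 6188·0.022902·0.00143489 = 0.20335
  p_3 = C(17,12)·0.76^12·0.24^5 = 6188·0.0371333·0.000796262 = 0.182966
Unnormalised posteriors:
  w_1·p_1 = 0.34 × 0.00513939 = 0.00174739
  w_2·p_2 = 0.48 × 0.20335 = 0.0976078
  w_3·p_3 = 0.18 × 0.182966 = 0.0329338
Marginal: 0.00174739 + 0.0976078 + 0.0329338 = 0.132289
P(Population 1 | the observation) = 0.00174739 / 0.132289 ≈ 0.0132

0.0132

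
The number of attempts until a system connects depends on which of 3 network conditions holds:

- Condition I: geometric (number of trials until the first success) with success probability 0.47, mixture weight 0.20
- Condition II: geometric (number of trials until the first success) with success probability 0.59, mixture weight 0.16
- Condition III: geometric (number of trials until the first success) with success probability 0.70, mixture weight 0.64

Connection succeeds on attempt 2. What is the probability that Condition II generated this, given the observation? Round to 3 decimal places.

By Bayes' theorem, P(k | x) = π_k f_k(x) / Σ_j π_j f_j(x).
Component likelihoods at x = 2:
  f_I = 0.47·(1−0.47)^1 = 0.47·0.53 = 0.2491
  f_II = 0.59·(1−0.59)^1 = 0.59·0.41 = 0.2419
  f_III = 0.70·(1−0.70)^1 = 0.70·0.3 = 0.21
Prior × likelihood for each component:
  π_I·f_I = 0.20 × 0.2491 = 0.04982
  π_II·f_II = 0.16 × 0.2419 = 0.038704
  π_III·f_III = 0.64 × 0.21 = 0.1344
Normaliser: 0.04982 + 0.038704 + 0.1344 = 0.222924
P(Condition II | 2) ≈ 0.174

0.174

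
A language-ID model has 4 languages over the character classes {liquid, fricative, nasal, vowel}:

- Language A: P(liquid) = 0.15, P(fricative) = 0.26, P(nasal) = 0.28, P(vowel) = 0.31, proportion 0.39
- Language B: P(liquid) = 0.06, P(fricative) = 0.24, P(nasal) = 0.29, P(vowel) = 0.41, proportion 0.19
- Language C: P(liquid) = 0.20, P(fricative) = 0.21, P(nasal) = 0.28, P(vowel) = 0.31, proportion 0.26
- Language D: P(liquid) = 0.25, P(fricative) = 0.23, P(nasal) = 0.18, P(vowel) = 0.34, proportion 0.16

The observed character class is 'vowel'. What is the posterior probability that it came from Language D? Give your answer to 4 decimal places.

0.1630

By Bayes' theorem, P(k | x) = π_k f_k(x) / Σ_j π_j f_j(x).
Categorical probabilities:
  f_A = P(vowel | comp) = 0.31
  f_B = P(vowel | comp) = 0.41
  f_C = P(vowel | comp) = 0.31
  f_D = P(vowel | comp) = 0.34
Unnormalised posteriors:
  π_A·f_A = 0.39 × 0.31 = 0.1209
  π_B·f_B = 0.19 × 0.41 = 0.0779
  π_C·f_C = 0.26 × 0.31 = 0.0806
  π_D·f_D = 0.16 × 0.34 = 0.0544
Denominator: 0.1209 + 0.0779 + 0.0806 + 0.0544 = 0.3338
Responsibility of Language D: 0.0544 / 0.3338 ≈ 0.1630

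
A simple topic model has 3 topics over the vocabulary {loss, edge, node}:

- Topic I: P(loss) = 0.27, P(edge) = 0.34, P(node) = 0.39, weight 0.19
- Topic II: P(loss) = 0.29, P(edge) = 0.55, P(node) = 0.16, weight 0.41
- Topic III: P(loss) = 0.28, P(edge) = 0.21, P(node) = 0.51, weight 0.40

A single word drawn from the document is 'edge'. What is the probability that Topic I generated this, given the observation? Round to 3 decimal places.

By Bayes' theorem, P(k | x) = π_k f_k(x) / Σ_j π_j f_j(x).
Categorical probabilities:
  f_I = P(edge | comp) = 0.34
  f_II = P(edge | comp) = 0.55
  f_III = P(edge | comp) = 0.21
Prior × likelihood for each component:
  π_I·f_I = 0.19 × 0.34 = 0.0646
  π_II·f_II = 0.41 × 0.55 = 0.2255
  π_III·f_III = 0.40 × 0.21 = 0.084
Marginal: 0.0646 + 0.2255 + 0.084 = 0.3741
P(Topic I | the observation) ≈ 0.173

0.173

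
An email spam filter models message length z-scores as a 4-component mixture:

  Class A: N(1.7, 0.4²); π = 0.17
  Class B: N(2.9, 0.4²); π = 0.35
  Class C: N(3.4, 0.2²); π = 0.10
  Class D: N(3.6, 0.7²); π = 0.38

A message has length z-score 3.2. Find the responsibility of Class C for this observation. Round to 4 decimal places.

0.2128

The responsibility of component k is w_k f_k(x) divided by Σ_j w_j f_j(x).
Normal densities:
  p_A = (1/(0.4·√(2π)))·exp(−(3.2−1.7)²/(2·0.4²)) = 0.997356·exp(-7.03125) = 0.000881489
  p_B = (1/(0.4·√(2π)))·exp(−(3.2−2.9)²/(2·0.4²)) = 0.997356·exp(-0.28125) = 0.752844
  p_C = (1/(0.2·√(2π)))·exp(−(3.2−3.4)²/(2·0.2²)) = 1.994711·exp(-0.50000) = 1.20985
  p_D = (1/(0.7·√(2π)))·exp(−(3.2−3.6)²/(2·0.7²)) = 0.569918·exp(-0.16327) = 0.484068
Unnormalised posteriors:
  w_A·p_A = 0.17 × 0.000881489 = 0.000149853
  w_B·p_B = 0.35 × 0.752844 = 0.263495
  w_C·p_C = 0.10 × 1.20985 = 0.120985
  w_D·p_D = 0.38 × 0.484068 = 0.183946
Denominator: 0.000149853 + 0.263495 + 0.120985 + 0.183946 = 0.568576
P(Class C | x) ≈ 0.2128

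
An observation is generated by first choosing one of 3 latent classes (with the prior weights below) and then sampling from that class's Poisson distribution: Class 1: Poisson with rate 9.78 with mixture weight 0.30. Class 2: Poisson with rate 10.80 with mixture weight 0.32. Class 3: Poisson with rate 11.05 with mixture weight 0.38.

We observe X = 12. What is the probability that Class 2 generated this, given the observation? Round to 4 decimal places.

0.3325

By Bayes' theorem, P(k | x) = w_k f_k(x) / Σ_j w_j f_j(x).
Poisson probabilities:
  L_1 = e^(−9.78)·9.78^12/12! = 0.0904335
  L_2 = e^(−10.80)·10.80^12/12! = 0.107243
  L_3 = e^(−11.05)·11.05^12/12! = 0.109915
Multiply by the mixture weights:
  w_1·L_1 = 0.30 × 0.0904335 = 0.02713
  w_2·L_2 = 0.32 × 0.107243 = 0.0343177
  w_3·L_3 = 0.38 × 0.109915 = 0.0417676
Normaliser: 0.02713 + 0.0343177 + 0.0417676 = 0.103215
P(Class 2 | the observation) = 0.0343177 / 0.103215 ≈ 0.3325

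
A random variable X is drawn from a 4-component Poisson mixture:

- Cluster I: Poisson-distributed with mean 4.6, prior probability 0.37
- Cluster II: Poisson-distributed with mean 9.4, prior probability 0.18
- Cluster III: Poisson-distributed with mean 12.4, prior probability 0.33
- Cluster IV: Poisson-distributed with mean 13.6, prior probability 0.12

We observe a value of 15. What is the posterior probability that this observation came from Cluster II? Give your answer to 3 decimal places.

The responsibility of component k is w_k f_k(x) divided by Σ_j w_j f_j(x).
Evaluate each component's likelihood at the observed value:
  L_I = 6.71604e-05
  L_II = 0.0250063
  L_III = 0.079355
  L_IV = 0.0955386
Multiply by the mixture weights:
  w_I·L_I = 0.37 × 6.71604e-05 = 2.48493e-05
  w_II·L_II = 0.18 × 0.0250063 = 0.00450114
  w_III·L_III = 0.33 × 0.079355 = 0.0261871
  w_IV·L_IV = 0.12 × 0.0955386 = 0.0114646
Normaliser: 2.48493e-05 + 0.00450114 + 0.0261871 + 0.0114646 = 0.0421778
P(Cluster II | 15) ≈ 0.107

0.107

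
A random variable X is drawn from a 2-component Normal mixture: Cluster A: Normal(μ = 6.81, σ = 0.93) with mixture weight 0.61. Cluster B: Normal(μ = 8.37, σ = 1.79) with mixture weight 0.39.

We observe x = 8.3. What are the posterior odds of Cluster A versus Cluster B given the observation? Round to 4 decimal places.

The posterior odds equal the prior odds times the likelihood ratio: (π_i/π_j)·(f_i(x)/f_j(x)).
Evaluate each component's likelihood at the observed value:
  f_A = (1/(0.93·√(2π)))·exp(−(8.3−6.81)²/(2·0.93²)) = 0.428970·exp(-1.28344) = 0.11886
  f_B = (1/(1.79·√(2π)))·exp(−(8.3−8.37)²/(2·1.79²)) = 0.222873·exp(-0.00076) = 0.222702
0.0725045 / 0.0868539 ≈ 0.8348

0.8348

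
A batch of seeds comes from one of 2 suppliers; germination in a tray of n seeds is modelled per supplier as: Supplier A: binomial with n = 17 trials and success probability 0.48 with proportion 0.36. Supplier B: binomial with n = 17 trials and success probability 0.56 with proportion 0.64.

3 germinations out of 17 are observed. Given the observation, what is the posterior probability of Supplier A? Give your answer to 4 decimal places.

By Bayes' theorem, P(k | x) = w_k f_k(x) / Σ_j w_j f_j(x).
Evaluate each component's likelihood at the observed value:
  f_A = C(17,3)·0.48^3·0.52^14 = 680·0.110592·0.000105693 = 0.00794839
  f_B = C(17,3)·0.56^3·0.44^14 = 680·0.175616·1.01938e-05 = 0.00121734
Weight by the priors:
  w_A·f_A = 0.36 × 0.00794839 = 0.00286142
  w_B·f_B = 0.64 × 0.00121734 = 0.000779095
Sum: 0.00286142 + 0.000779095 = 0.00364052
Responsibility of Supplier A: 0.00286142 / 0.00364052 ≈ 0.7860

0.7860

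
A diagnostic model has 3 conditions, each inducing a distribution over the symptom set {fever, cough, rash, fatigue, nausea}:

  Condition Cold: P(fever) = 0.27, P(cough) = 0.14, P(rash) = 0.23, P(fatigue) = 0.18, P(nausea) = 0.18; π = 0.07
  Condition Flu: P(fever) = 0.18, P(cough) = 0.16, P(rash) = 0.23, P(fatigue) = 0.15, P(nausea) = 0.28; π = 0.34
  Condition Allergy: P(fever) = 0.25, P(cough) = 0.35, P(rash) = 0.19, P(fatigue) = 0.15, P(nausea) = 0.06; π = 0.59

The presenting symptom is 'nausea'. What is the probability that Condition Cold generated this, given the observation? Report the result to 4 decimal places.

P(component k | x) = π_k·f_k(x) / marginal(x), where marginal(x) = Σ_j π_j·f_j(x).
Component likelihoods at x = 'nausea':
  L_Cold = 0.18
  L_Flu = 0.28
  L_Allergy = 0.06
Prior × likelihood for each component:
  π_Cold·L_Cold = 0.07 × 0.18 = 0.0126
  π_Flu·L_Flu = 0.34 × 0.28 = 0.0952
  π_Allergy·L_Allergy = 0.59 × 0.06 = 0.0354
Marginal: 0.0126 + 0.0952 + 0.0354 = 0.1432
So the posterior for Condition Cold is 0.0126 / 0.1432 ≈ 0.0880.

0.0880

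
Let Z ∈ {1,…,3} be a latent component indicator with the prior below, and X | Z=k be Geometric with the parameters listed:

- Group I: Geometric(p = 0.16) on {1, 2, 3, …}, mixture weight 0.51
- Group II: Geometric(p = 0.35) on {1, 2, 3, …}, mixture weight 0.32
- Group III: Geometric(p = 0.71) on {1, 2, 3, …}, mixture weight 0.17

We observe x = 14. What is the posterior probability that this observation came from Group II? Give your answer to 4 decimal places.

Posterior ∝ prior × likelihood, so P(k | x) ∝ P(Z=k) f_k(x); normalise over all components.
Evaluate each component's likelihood at the observed value:
  L_I = 0.16·(1−0.16)^13 = 0.16·0.103665 = 0.0165863
  L_II = 0.35·(1−0.35)^13 = 0.35·0.00369721 = 0.00129402
  L_III = 0.71·(1−0.71)^13 = 0.71·1.02606e-07 = 7.28505e-08
Unnormalised posteriors:
  P(Z=I)·L_I = 0.51 × 0.0165863 = 0.00845904
  P(Z=II)·L_II = 0.32 × 0.00129402 = 0.000414087
  P(Z=III)·L_III = 0.17 × 7.28505e-08 = 1.23846e-08
Normaliser: 0.00845904 + 0.000414087 + 1.23846e-08 = 0.00887314
Responsibility of Group II: 0.000414087 / 0.00887314 ≈ 0.0467

0.0467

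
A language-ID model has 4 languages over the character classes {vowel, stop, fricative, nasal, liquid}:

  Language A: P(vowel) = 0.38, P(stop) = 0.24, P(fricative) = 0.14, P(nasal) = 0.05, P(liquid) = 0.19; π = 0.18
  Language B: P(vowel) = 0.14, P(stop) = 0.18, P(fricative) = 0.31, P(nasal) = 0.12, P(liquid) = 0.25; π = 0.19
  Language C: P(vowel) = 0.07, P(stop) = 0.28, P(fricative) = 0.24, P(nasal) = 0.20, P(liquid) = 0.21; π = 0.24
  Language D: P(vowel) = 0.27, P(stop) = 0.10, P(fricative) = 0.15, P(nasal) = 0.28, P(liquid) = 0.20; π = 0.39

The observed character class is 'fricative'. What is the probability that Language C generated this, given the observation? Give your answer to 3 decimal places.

0.288

The responsibility of component k is π_k f_k(x) divided by Σ_j π_j f_j(x).
Component likelihoods at x = 'fricative':
  p_A = P(fricative | comp) = 0.14
  p_B = P(fricative | comp) = 0.31
  p_C = P(fricative | comp) = 0.24
  p_D = P(fricative | comp) = 0.15
Prior × likelihood for each component:
  π_A·p_A = 0.18 × 0.14 = 0.0252
  π_B·p_B = 0.19 × 0.31 = 0.0589
  π_C·p_C = 0.24 × 0.24 = 0.0576
  π_D·p_D = 0.39 × 0.15 = 0.0585
Normaliser: 0.0252 + 0.0589 + 0.0576 + 0.0585 = 0.2002
Responsibility of Language C: 0.0576 / 0.2002 ≈ 0.288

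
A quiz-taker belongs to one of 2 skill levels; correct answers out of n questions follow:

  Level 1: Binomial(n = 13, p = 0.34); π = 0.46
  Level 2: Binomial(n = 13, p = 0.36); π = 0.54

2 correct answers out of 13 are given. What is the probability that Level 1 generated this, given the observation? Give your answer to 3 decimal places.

Posterior ∝ prior × likelihood, so P(k | x) ∝ w_k f_k(x); normalise over all components.
Binomial probabilities:
  p_1 = 0.0933331
  p_2 = 0.0745898
Unnormalised posteriors:
  w_1·p_1 = 0.46 × 0.0933331 = 0.0429332
  w_2·p_2 = 0.54 × 0.0745898 = 0.0402785
Normaliser: 0.0429332 + 0.0402785 = 0.0832117
Responsibility of Level 1: 0.0429332 / 0.0832117 ≈ 0.516

0.516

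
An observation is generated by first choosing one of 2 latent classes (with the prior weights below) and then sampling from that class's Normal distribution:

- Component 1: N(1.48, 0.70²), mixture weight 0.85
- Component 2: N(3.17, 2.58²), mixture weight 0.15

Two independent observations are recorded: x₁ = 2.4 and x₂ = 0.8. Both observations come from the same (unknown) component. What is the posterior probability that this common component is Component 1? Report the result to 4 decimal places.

Apply Bayes' rule: the posterior for each component is proportional to its prior times its likelihood at x.
Since both observations come from the same component, the likelihood for component k is f_k(x₁)·f_k(x₂).
  f_1 = [0.240283] × [0.355546] = 0.0854318
  f_2 = [0.147893] × [0.101404] = 0.0149969
Multiply by the mixture weights:
  π_1·f_1 = 0.85 × 0.0854318 = 0.072617
  π_2·f_2 = 0.15 × 0.0149969 = 0.00224954
Marginal: 0.072617 + 0.00224954 = 0.0748665
P(Component 1 | data) = 0.072617 / 0.0748665 ≈ 0.9700

0.9700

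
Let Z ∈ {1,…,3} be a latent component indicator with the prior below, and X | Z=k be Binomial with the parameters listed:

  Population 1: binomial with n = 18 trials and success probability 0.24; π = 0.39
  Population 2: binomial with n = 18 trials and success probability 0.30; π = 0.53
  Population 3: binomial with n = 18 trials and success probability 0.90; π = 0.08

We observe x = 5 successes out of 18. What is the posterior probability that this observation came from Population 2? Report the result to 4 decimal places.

By Bayes' theorem, P(k | x) = π_k f_k(x) / Σ_j π_j f_j(x).
Component likelihoods at x = 5 successes out of 18:
  p_1 = 0.192536
  p_2 = 0.201725
  p_3 = 5.05932e-10
Prior × likelihood for each component:
  π_1·p_1 = 0.39 × 0.192536 = 0.0750891
  π_2·p_2 = 0.53 × 0.201725 = 0.106914
  π_3·p_3 = 0.08 × 5.05932e-10 = 4.04745e-11
Normaliser: 0.0750891 + 0.106914 + 4.04745e-11 = 0.182003
Responsibility of Population 2: 0.106914 / 0.182003 ≈ 0.5874

0.5874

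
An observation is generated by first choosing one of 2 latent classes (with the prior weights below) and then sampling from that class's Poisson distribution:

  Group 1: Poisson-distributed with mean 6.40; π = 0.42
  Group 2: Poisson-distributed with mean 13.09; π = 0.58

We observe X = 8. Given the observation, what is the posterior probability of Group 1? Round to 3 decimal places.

Apply Bayes' rule: the posterior for each component is proportional to its prior times its likelihood at x.
Evaluate each component's likelihood at the observed value:
  L_1 = e^(−6.40)·6.40^8/8! = 0.115994
  L_2 = e^(−13.09)·13.09^8/8! = 0.0441654
Weight by the priors:
  π_1·L_1 = 0.42 × 0.115994 = 0.0487174
  π_2·L_2 = 0.58 × 0.0441654 = 0.0256159
Denominator: 0.0487174 + 0.0256159 = 0.0743333
P(Group 1 | the observation) ≈ 0.655

0.655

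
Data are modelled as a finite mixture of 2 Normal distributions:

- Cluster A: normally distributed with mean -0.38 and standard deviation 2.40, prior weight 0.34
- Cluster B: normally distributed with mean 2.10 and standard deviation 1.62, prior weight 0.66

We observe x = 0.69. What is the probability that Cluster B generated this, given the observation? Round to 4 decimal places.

0.6850

By Bayes' theorem, P(k | x) = P(Z=k) f_k(x) / Σ_j P(Z=j) f_j(x).
Component likelihoods at x = 0.69:
  L_A = (1/(2.40·√(2π)))·exp(−(0.69−-0.38)²/(2·2.40²)) = 0.166226·exp(-0.09938) = 0.1505
  L_B = (1/(1.62·√(2π)))·exp(−(0.69−2.10)²/(2·1.62²)) = 0.246261·exp(-0.37877) = 0.168615
Prior × likelihood for each component:
  P(Z=A)·L_A = 0.34 × 0.1505 = 0.0511701
  P(Z=B)·L_B = 0.66 × 0.168615 = 0.111286
Sum: 0.0511701 + 0.111286 = 0.162456
P(Cluster B | data) ≈ 0.6850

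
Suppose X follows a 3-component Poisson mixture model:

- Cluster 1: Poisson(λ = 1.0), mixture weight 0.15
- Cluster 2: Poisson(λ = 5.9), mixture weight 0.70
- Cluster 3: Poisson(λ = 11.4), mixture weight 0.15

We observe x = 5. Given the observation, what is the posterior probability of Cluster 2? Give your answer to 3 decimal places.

0.973

Apply Bayes' rule: the posterior for each component is proportional to its prior times its likelihood at x.
Poisson probabilities:
  p_1 = 0.00306566
  p_2 = 0.163208
  p_3 = 0.0179633
Multiply by the mixture weights:
  w_1·p_1 = 0.15 × 0.00306566 = 0.000459849
  w_2·p_2 = 0.70 × 0.163208 = 0.114246
  w_3·p_3 = 0.15 × 0.0179633 = 0.00269449
Denominator: 0.000459849 + 0.114246 + 0.00269449 = 0.1174
Responsibility of Cluster 2: 0.114246 / 0.1174 ≈ 0.973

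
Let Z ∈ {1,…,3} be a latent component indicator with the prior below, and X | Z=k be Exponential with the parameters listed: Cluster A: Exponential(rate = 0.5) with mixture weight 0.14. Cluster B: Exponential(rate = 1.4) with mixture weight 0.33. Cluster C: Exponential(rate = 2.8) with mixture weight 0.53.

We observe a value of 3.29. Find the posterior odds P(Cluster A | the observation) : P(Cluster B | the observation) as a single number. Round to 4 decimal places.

2.9269

Posterior odds = (π_i f_i(x)) / (π_j f_j(x)); the normalising sum cancels.
Evaluate each component's likelihood at the observed value:
  L_A = 0.0965063
  L_B = 0.0139884
  L_C = 0.000279536
0.0135109 / 0.00461617 ≈ 2.9269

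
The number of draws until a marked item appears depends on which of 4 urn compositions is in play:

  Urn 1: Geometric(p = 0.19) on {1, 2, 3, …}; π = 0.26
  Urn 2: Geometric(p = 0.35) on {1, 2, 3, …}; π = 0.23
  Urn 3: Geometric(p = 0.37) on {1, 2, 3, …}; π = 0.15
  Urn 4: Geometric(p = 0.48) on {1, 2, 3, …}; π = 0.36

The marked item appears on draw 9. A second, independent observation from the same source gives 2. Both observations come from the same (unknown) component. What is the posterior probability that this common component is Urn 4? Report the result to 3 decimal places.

By Bayes' theorem, P(k | x) = π_k f_k(x) / Σ_j π_j f_j(x).
Since both observations come from the same component, the likelihood for component k is f_k(x₁)·f_k(x₂).
  f_1 = [0.0352074] × [0.1539] = 0.00541842
  f_2 = [0.0111526] × [0.2275] = 0.00253721
  f_3 = [0.00918176] × [0.2331] = 0.00214027
  f_4 = [0.00256607] × [0.2496] = 0.00064049
Prior × likelihood for each component:
  π_1·f_1 = 0.26 × 0.00541842 = 0.00140879
  π_2·f_2 = 0.23 × 0.00253721 = 0.000583558
  π_3·f_3 = 0.15 × 0.00214027 = 0.00032104
  π_4·f_4 = 0.36 × 0.00064049 = 0.000230577
Denominator: 0.00140879 + 0.000583558 + 0.00032104 + 0.000230577 = 0.00254396
Responsibility of Urn 4: 0.000230577 / 0.00254396 ≈ 0.091

0.091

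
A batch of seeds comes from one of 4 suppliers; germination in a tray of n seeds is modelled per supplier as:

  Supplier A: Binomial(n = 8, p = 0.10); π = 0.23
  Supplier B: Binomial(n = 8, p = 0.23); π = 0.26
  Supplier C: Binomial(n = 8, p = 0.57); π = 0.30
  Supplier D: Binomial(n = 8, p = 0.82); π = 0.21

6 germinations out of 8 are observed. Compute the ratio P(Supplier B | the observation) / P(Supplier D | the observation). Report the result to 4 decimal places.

Posterior odds = (w_i f_i(x)) / (w_j f_j(x)); the normalising sum cancels.
Evaluate each component's likelihood at the observed value:
  f_A = C(8,6)·0.10^6·0.90^2 = 28·1e-06·0.81 = 2.268e-05
  f_B = C(8,6)·0.23^6·0.77^2 = 28·0.000148036·0.5929 = 0.00245757
  f_C = C(8,6)·0.57^6·0.43^2 = 28·0.0342964·0.1849 = 0.17756
  f_D = C(8,6)·0.82^6·0.18^2 = 28·0.304007·0.0324 = 0.275795
Posterior odds = (w_B·f_B) / (w_D·f_D) = (0.26·0.00245757) / (0.21·0.275795) = 0.000638969 / 0.0579169 ≈ 0.0110

0.0110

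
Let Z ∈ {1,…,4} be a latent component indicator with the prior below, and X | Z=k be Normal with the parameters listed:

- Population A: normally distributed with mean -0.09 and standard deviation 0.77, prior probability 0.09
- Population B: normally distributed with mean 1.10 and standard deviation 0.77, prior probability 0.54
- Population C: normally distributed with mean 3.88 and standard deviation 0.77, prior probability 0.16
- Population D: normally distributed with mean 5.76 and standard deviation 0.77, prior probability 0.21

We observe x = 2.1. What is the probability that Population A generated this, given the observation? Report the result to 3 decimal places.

0.006

Apply Bayes' rule: the posterior for each component is proportional to its prior times its likelihood at x.
Evaluate each component's likelihood at the observed value:
  L_A = 0.00907543
  L_B = 0.222932
  L_C = 0.0358101
  L_D = 6.43183e-06
Weight by the priors:
  P(Z=A)·L_A = 0.09 × 0.00907543 = 0.000816788
  P(Z=B)·L_B = 0.54 × 0.222932 = 0.120384
  P(Z=C)·L_C = 0.16 × 0.0358101 = 0.00572962
  P(Z=D)·L_D = 0.21 × 6.43183e-06 = 1.35068e-06
Normaliser: 0.000816788 + 0.120384 + 0.00572962 + 1.35068e-06 = 0.126931
So the posterior for Population A is 0.000816788 / 0.126931 ≈ 0.006.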